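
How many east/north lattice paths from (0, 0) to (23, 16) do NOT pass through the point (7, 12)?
Number of paths = 37467131130

Total paths from (0, 0) to (23, 16): C(39, 23) = 37711260990. Paths through (7, 12): (paths (0, 0) → (7, 12)) × (paths (7, 12) → (23, 16)) = C(19, 7) · C(20, 16) = 50388 · 4845 = 244129860. Avoidance count = 37711260990 − 244129860 = 37467131130.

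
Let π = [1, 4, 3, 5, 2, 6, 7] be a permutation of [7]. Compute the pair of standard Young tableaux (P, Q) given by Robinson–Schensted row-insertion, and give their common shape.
P = [1, 2, 5, 6, 7] / [3] / [4];  Q = [1, 2, 4, 6, 7] / [3] / [5];  common shape = (5, 1, 1)

Row-insert the values π_1, π_2, … into P one at a time, bumping the leftmost entry strictly greater than the inserted value down to the next row. The recording tableau Q records, in position (i, j), the step at which that cell was added to P.
  Insert 1 (step 1): P = [1];  Q = [1]
  Insert 4 (step 2): P = [1, 4];  Q = [1, 2]
  Insert 3 (step 3): P = [1, 3] / [4];  Q = [1, 2] / [3]
  Insert 5 (step 4): P = [1, 3, 5] / [4];  Q = [1, 2, 4] / [3]
  Insert 2 (step 5): P = [1, 2, 5] / [3] / [4];  Q = [1, 2, 4] / [3] / [5]
  Insert 6 (step 6): P = [1, 2, 5, 6] / [3] / [4];  Q = [1, 2, 4, 6] / [3] / [5]
  Insert 7 (step 7): P = [1, 2, 5, 6, 7] / [3] / [4];  Q = [1, 2, 4, 6, 7] / [3] / [5]
Final shape: (5, 1, 1).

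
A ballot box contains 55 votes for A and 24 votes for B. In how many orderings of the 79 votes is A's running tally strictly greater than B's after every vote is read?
Strict-lead orderings = 44564183800500860860

Total orderings of the 79 votes with 55 for A: C(79, 55) = 113566790975469935740. By the Bertrand ballot formula (Cycle Lemma / reflection principle), the number of orderings in which A is strictly ahead of B throughout is (p − q)/(p + q) · C(p + q, p) = (55 − 24)/(55 + 24) · 113566790975469935740 = 44564183800500860860.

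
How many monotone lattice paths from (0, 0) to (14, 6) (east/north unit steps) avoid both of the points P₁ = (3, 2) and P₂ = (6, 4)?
Number of paths = 20160

Inclusion–exclusion. Total paths: C(20, 14) = 38760. Through P₁: C(5, 3)·C(15, 11) = 13650. Through P₂: C(10, 6)·C(10, 8) = 9450. Since P₁ is strictly southwest of P₂, a monotone path through both must visit P₁ then P₂; paths through both = C(5, 3)·C(5, 3)·C(10, 8) = 4500. Avoid both = 38760 − 13650 − 9450 + 4500 = 20160.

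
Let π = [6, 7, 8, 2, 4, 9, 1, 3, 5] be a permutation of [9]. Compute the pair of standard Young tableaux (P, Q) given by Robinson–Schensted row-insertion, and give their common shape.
P = [1, 3, 5, 9] / [2, 4, 8] / [6, 7];  Q = [1, 2, 3, 6] / [4, 5, 9] / [7, 8];  common shape = (4, 3, 2)

Row-insert the values π_1, π_2, … into P one at a time, bumping the leftmost entry strictly greater than the inserted value down to the next row. The recording tableau Q records, in position (i, j), the step at which that cell was added to P.
  Insert 6 (step 1): P = [6];  Q = [1]
  Insert 7 (step 2): P = [6, 7];  Q = [1, 2]
  Insert 8 (step 3): P = [6, 7, 8];  Q = [1, 2, 3]
  Insert 2 (step 4): P = [2, 7, 8] / [6];  Q = [1, 2, 3] / [4]
  Insert 4 (step 5): P = [2, 4, 8] / [6, 7];  Q = [1, 2, 3] / [4, 5]
  Insert 9 (step 6): P = [2, 4, 8, 9] / [6, 7];  Q = [1, 2, 3, 6] / [4, 5]
  Insert 1 (step 7): P = [1, 4, 8, 9] / [2, 7] / [6];  Q = [1, 2, 3, 6] / [4, 5] / [7]
  Insert 3 (step 8): P = [1, 3, 8, 9] / [2, 4] / [6, 7];  Q = [1, 2, 3, 6] / [4, 5] / [7, 8]
  Insert 5 (step 9): P = [1, 3, 5, 9] / [2, 4, 8] / [6, 7];  Q = [1, 2, 3, 6] / [4, 5, 9] / [7, 8]
Final shape: (4, 3, 2).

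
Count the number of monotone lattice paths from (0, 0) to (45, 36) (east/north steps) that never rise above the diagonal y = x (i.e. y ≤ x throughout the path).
Number of paths = 28320955360167524909400

By the reflection principle (André's argument), the number of monotone paths to (45, 36) with n ≤ m that never go above y = x is C(81, 45) − C(81, 46) = 130276394656770614583240 − 101955439296603089673840 = 28320955360167524909400.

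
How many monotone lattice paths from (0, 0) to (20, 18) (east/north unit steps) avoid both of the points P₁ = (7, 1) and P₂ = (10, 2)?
Number of paths = 32439322820

Inclusion–exclusion. Total paths: C(38, 20) = 33578000610. Through P₁: C(8, 7)·C(30, 13) = 958078800. Through P₂: C(12, 10)·C(26, 10) = 350574510. Since P₁ is strictly southwest of P₂, a monotone path through both must visit P₁ then P₂; paths through both = C(8, 7)·C(4, 3)·C(26, 10) = 169975520. Avoid both = 33578000610 − 958078800 − 350574510 + 169975520 = 32439322820.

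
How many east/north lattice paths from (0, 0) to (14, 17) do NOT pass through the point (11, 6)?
Number of paths = 260677661

Total paths from (0, 0) to (14, 17): C(31, 14) = 265182525. Paths through (11, 6): (paths (0, 0) → (11, 6)) × (paths (11, 6) → (14, 17)) = C(17, 11) · C(14, 3) = 12376 · 364 = 4504864. Avoidance count = 265182525 − 4504864 = 260677661.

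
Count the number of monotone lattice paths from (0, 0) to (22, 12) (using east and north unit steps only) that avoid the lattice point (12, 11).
Number of paths = 533481182

Total paths from (0, 0) to (22, 12): C(34, 22) = 548354040. Paths through (12, 11): (paths (0, 0) → (12, 11)) × (paths (12, 11) → (22, 12)) = C(23, 12) · C(11, 10) = 1352078 · 11 = 14872858. Avoidance count = 548354040 − 14872858 = 533481182.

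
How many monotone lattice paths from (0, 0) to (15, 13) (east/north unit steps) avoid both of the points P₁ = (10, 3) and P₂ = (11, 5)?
Number of paths = 34845852

Inclusion–exclusion. Total paths: C(28, 15) = 37442160. Through P₁: C(13, 10)·C(15, 5) = 858858. Through P₂: C(16, 11)·C(12, 4) = 2162160. Since P₁ is strictly southwest of P₂, a monotone path through both must visit P₁ then P₂; paths through both = C(13, 10)·C(3, 1)·C(12, 4) = 424710. Avoid both = 37442160 − 858858 − 2162160 + 424710 = 34845852.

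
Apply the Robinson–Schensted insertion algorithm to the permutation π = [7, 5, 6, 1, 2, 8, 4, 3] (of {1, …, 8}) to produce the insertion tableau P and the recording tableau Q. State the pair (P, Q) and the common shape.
P = [1, 2, 3] / [4, 6, 8] / [5] / [7];  Q = [1, 3, 6] / [2, 5, 7] / [4] / [8];  common shape = (3, 3, 1, 1)

Row-insert the values π_1, π_2, … into P one at a time, bumping the leftmost entry strictly greater than the inserted value down to the next row. The recording tableau Q records, in position (i, j), the step at which that cell was added to P.
  Insert 7 (step 1): P = [7];  Q = [1]
  Insert 5 (step 2): P = [5] / [7];  Q = [1] / [2]
  Insert 6 (step 3): P = [5, 6] / [7];  Q = [1, 3] / [2]
  Insert 1 (step 4): P = [1, 6] / [5] / [7];  Q = [1, 3] / [2] / [4]
  Insert 2 (step 5): P = [1, 2] / [5, 6] / [7];  Q = [1, 3] / [2, 5] / [4]
  Insert 8 (step 6): P = [1, 2, 8] / [5, 6] / [7];  Q = [1, 3, 6] / [2, 5] / [4]
  Insert 4 (step 7): P = [1, 2, 4] / [5, 6, 8] / [7];  Q = [1, 3, 6] / [2, 5, 7] / [4]
  Insert 3 (step 8): P = [1, 2, 3] / [4, 6, 8] / [5] / [7];  Q = [1, 3, 6] / [2, 5, 7] / [4] / [8]
Final shape: (3, 3, 1, 1).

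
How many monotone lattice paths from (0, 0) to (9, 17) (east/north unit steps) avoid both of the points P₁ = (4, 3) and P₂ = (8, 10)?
Number of paths = 2459906

Inclusion–exclusion. Total paths: C(26, 9) = 3124550. Through P₁: C(7, 4)·C(19, 5) = 406980. Through P₂: C(18, 8)·C(8, 1) = 350064. Since P₁ is strictly southwest of P₂, a monotone path through both must visit P₁ then P₂; paths through both = C(7, 4)·C(11, 4)·C(8, 1) = 92400. Avoid both = 3124550 − 406980 − 350064 + 92400 = 2459906.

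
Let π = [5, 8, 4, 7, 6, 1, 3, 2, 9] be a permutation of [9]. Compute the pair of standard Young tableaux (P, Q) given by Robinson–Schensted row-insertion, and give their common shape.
P = [1, 2, 9] / [3, 6] / [4, 7] / [5] / [8];  Q = [1, 2, 9] / [3, 4] / [5, 7] / [6] / [8];  common shape = (3, 2, 2, 1, 1)

Row-insert the values π_1, π_2, … into P one at a time, bumping the leftmost entry strictly greater than the inserted value down to the next row. The recording tableau Q records, in position (i, j), the step at which that cell was added to P.
  Insert 5 (step 1): P = [5];  Q = [1]
  Insert 8 (step 2): P = [5, 8];  Q = [1, 2]
  Insert 4 (step 3): P = [4, 8] / [5];  Q = [1, 2] / [3]
  Insert 7 (step 4): P = [4, 7] / [5, 8];  Q = [1, 2] / [3, 4]
  Insert 6 (step 5): P = [4, 6] / [5, 7] / [8];  Q = [1, 2] / [3, 4] / [5]
  Insert 1 (step 6): P = [1, 6] / [4, 7] / [5] / [8];  Q = [1, 2] / [3, 4] / [5] / [6]
  Insert 3 (step 7): P = [1, 3] / [4, 6] / [5, 7] / [8];  Q = [1, 2] / [3, 4] / [5, 7] / [6]
  Insert 2 (step 8): P = [1, 2] / [3, 6] / [4, 7] / [5] / [8];  Q = [1, 2] / [3, 4] / [5, 7] / [6] / [8]
  Insert 9 (step 9): P = [1, 2, 9] / [3, 6] / [4, 7] / [5] / [8];  Q = [1, 2, 9] / [3, 4] / [5, 7] / [6] / [8]
Final shape: (3, 2, 2, 1, 1).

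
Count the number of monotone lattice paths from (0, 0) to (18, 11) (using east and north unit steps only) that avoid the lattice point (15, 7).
Number of paths = 28628250

Total paths from (0, 0) to (18, 11): C(29, 18) = 34597290. Paths through (15, 7): (paths (0, 0) → (15, 7)) × (paths (15, 7) → (18, 11)) = C(22, 15) · C(7, 3) = 170544 · 35 = 5969040. Avoidance count = 34597290 − 5969040 = 28628250.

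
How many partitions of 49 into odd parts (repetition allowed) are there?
p_odd(49) = 3264

Enumerate partitions using only odd parts via the recurrence o(n, m) = o(n, m−2) + o(n−m, m) over odd m, starting from the largest odd part ≤ n. This gives p_odd(49) = 3264. (Euler's theorem: equals the count of distinct-part partitions.)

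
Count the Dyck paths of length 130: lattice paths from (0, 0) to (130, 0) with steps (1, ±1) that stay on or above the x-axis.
C_65 = 1440418573150919668872489894243865350

These Dyck paths are counted by the Catalan number C_n = (1/(n + 1)) · C(2n, n). For n = 65: C_65 = (1/66) · C(130, 65) = 95067625827960698145584333020095113100/66 = 1440418573150919668872489894243865350.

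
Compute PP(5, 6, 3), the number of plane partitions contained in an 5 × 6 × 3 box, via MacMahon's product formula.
PP(5, 6, 3) = 3737448

Evaluate the triple product over i = 1..5, j = 1..6, k = 1..3. The factors are (2/1) · (3/2) · (4/3) · (3/2) · (4/3) · (5/4) · (4/3) · (5/4) · … (90 factors total). The numerators and denominators telescope so the product is an integer; carrying out the multiplication exactly gives PP(5, 6, 3) = 3737448.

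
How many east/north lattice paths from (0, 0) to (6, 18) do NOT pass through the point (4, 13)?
Number of paths = 84616

Total paths from (0, 0) to (6, 18): C(24, 6) = 134596. Paths through (4, 13): (paths (0, 0) → (4, 13)) × (paths (4, 13) → (6, 18)) = C(17, 4) · C(7, 2) = 2380 · 21 = 49980. Avoidance count = 134596 − 49980 = 84616.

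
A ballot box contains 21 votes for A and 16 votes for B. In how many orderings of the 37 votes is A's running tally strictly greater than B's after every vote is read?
Strict-lead orderings = 1739969550

Total orderings of the 37 votes with 21 for A: C(37, 21) = 12875774670. By the Bertrand ballot formula (Cycle Lemma / reflection principle), the number of orderings in which A is strictly ahead of B throughout is (p − q)/(p + q) · C(p + q, p) = (21 − 16)/(21 + 16) · 12875774670 = 1739969550.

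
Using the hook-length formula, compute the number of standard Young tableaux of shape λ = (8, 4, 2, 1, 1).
# SYT of shape (8, 4, 2, 1, 1) = 429000

Hook-length formula: f^λ = n! / Π hook(c), product over all cells c of the Young diagram. For λ = (8, 4, 2, 1, 1), n = 16 boxes. Hook lengths by row (left-to-right, top-to-bottom): [12, 9, 7, 6, 4, 3, 2, 1]; [7, 4, 2, 1]; [4, 1]; [2]; [1]. Product of hooks = 48771072. So f^λ = 16! / 48771072 = 20922789888000 / 48771072 = 429000.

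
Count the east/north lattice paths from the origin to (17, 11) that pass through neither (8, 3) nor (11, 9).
Number of paths = 13148230

Inclusion–exclusion. Total paths: C(28, 17) = 21474180. Through P₁: C(11, 8)·C(17, 9) = 4011150. Through P₂: C(20, 11)·C(8, 6) = 4702880. Since P₁ is strictly southwest of P₂, a monotone path through both must visit P₁ then P₂; paths through both = C(11, 8)·C(9, 3)·C(8, 6) = 388080. Avoid both = 21474180 − 4011150 − 4702880 + 388080 = 13148230.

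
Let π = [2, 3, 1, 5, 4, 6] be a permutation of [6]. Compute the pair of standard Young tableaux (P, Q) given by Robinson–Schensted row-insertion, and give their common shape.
P = [1, 3, 4, 6] / [2, 5];  Q = [1, 2, 4, 6] / [3, 5];  common shape = (4, 2)

Row-insert the values π_1, π_2, … into P one at a time, bumping the leftmost entry strictly greater than the inserted value down to the next row. The recording tableau Q records, in position (i, j), the step at which that cell was added to P.
  Insert 2 (step 1): P = [2];  Q = [1]
  Insert 3 (step 2): P = [2, 3];  Q = [1, 2]
  Insert 1 (step 3): P = [1, 3] / [2];  Q = [1, 2] / [3]
  Insert 5 (step 4): P = [1, 3, 5] / [2];  Q = [1, 2, 4] / [3]
  Insert 4 (step 5): P = [1, 3, 4] / [2, 5];  Q = [1, 2, 4] / [3, 5]
  Insert 6 (step 6): P = [1, 3, 4, 6] / [2, 5];  Q = [1, 2, 4, 6] / [3, 5]
Final shape: (4, 2).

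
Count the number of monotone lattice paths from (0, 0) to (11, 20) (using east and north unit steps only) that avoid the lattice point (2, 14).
Number of paths = 84071715

Total paths from (0, 0) to (11, 20): C(31, 11) = 84672315. Paths through (2, 14): (paths (0, 0) → (2, 14)) × (paths (2, 14) → (11, 20)) = C(16, 2) · C(15, 9) = 120 · 5005 = 600600. Avoidance count = 84672315 − 600600 = 84071715.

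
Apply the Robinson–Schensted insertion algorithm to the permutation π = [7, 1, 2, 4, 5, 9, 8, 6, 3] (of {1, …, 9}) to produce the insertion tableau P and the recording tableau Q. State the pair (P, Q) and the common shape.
P = [1, 2, 3, 5, 6] / [4, 8] / [7] / [9];  Q = [1, 3, 4, 5, 6] / [2, 7] / [8] / [9];  common shape = (5, 2, 1, 1)

Row-insert the values π_1, π_2, … into P one at a time, bumping the leftmost entry strictly greater than the inserted value down to the next row. The recording tableau Q records, in position (i, j), the step at which that cell was added to P.
  Insert 7 (step 1): P = [7];  Q = [1]
  Insert 1 (step 2): P = [1] / [7];  Q = [1] / [2]
  Insert 2 (step 3): P = [1, 2] / [7];  Q = [1, 3] / [2]
  Insert 4 (step 4): P = [1, 2, 4] / [7];  Q = [1, 3, 4] / [2]
  Insert 5 (step 5): P = [1, 2, 4, 5] / [7];  Q = [1, 3, 4, 5] / [2]
  Insert 9 (step 6): P = [1, 2, 4, 5, 9] / [7];  Q = [1, 3, 4, 5, 6] / [2]
  Insert 8 (step 7): P = [1, 2, 4, 5, 8] / [7, 9];  Q = [1, 3, 4, 5, 6] / [2, 7]
  Insert 6 (step 8): P = [1, 2, 4, 5, 6] / [7, 8] / [9];  Q = [1, 3, 4, 5, 6] / [2, 7] / [8]
  Insert 3 (step 9): P = [1, 2, 3, 5, 6] / [4, 8] / [7] / [9];  Q = [1, 3, 4, 5, 6] / [2, 7] / [8] / [9]
Final shape: (5, 2, 1, 1).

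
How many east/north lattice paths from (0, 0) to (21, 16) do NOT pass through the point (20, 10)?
Number of paths = 12665459565

Total paths from (0, 0) to (21, 16): C(37, 21) = 12875774670. Paths through (20, 10): (paths (0, 0) → (20, 10)) × (paths (20, 10) → (21, 16)) = C(30, 20) · C(7, 1) = 30045015 · 7 = 210315105. Avoidance count = 12875774670 − 210315105 = 12665459565.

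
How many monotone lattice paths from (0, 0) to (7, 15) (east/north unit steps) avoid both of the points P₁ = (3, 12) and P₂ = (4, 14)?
Number of paths = 147839

Inclusion–exclusion. Total paths: C(22, 7) = 170544. Through P₁: C(15, 3)·C(7, 4) = 15925. Through P₂: C(18, 4)·C(4, 3) = 12240. Since P₁ is strictly southwest of P₂, a monotone path through both must visit P₁ then P₂; paths through both = C(15, 3)·C(3, 1)·C(4, 3) = 5460. Avoid both = 170544 − 15925 − 12240 + 5460 = 147839.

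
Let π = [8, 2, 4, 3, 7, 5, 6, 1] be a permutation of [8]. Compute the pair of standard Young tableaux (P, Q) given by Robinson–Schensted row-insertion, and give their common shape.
P = [1, 3, 5, 6] / [2, 7] / [4] / [8];  Q = [1, 3, 5, 7] / [2, 6] / [4] / [8];  common shape = (4, 2, 1, 1)

Row-insert the values π_1, π_2, … into P one at a time, bumping the leftmost entry strictly greater than the inserted value down to the next row. The recording tableau Q records, in position (i, j), the step at which that cell was added to P.
  Insert 8 (step 1): P = [8];  Q = [1]
  Insert 2 (step 2): P = [2] / [8];  Q = [1] / [2]
  Insert 4 (step 3): P = [2, 4] / [8];  Q = [1, 3] / [2]
  Insert 3 (step 4): P = [2, 3] / [4] / [8];  Q = [1, 3] / [2] / [4]
  Insert 7 (step 5): P = [2, 3, 7] / [4] / [8];  Q = [1, 3, 5] / [2] / [4]
  Insert 5 (step 6): P = [2, 3, 5] / [4, 7] / [8];  Q = [1, 3, 5] / [2, 6] / [4]
  Insert 6 (step 7): P = [2, 3, 5, 6] / [4, 7] / [8];  Q = [1, 3, 5, 7] / [2, 6] / [4]
  Insert 1 (step 8): P = [1, 3, 5, 6] / [2, 7] / [4] / [8];  Q = [1, 3, 5, 7] / [2, 6] / [4] / [8]
Final shape: (4, 2, 1, 1).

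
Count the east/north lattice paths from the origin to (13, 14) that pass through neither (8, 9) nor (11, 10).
Number of paths = 10100040

Inclusion–exclusion. Total paths: C(27, 13) = 20058300. Through P₁: C(17, 8)·C(10, 5) = 6126120. Through P₂: C(21, 11)·C(6, 2) = 5290740. Since P₁ is strictly southwest of P₂, a monotone path through both must visit P₁ then P₂; paths through both = C(17, 8)·C(4, 3)·C(6, 2) = 1458600. Avoid both = 20058300 − 6126120 − 5290740 + 1458600 = 10100040.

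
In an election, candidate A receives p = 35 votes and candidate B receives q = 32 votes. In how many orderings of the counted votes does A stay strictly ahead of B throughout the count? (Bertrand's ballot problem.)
Strict-lead orderings = 600607911737487654

Total orderings of the 67 votes with 35 for A: C(67, 35) = 13413576695470557606. By the Bertrand ballot formula (Cycle Lemma / reflection principle), the number of orderings in which A is strictly ahead of B throughout is (p − q)/(p + q) · C(p + q, p) = (35 − 32)/(35 + 32) · 13413576695470557606 = 600607911737487654.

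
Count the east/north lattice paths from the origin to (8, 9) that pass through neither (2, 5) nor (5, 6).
Number of paths = 12340

Inclusion–exclusion. Total paths: C(17, 8) = 24310. Through P₁: C(7, 2)·C(10, 6) = 4410. Through P₂: C(11, 5)·C(6, 3) = 9240. Since P₁ is strictly southwest of P₂, a monotone path through both must visit P₁ then P₂; paths through both = C(7, 2)·C(4, 3)·C(6, 3) = 1680. Avoid both = 24310 − 4410 − 9240 + 1680 = 12340.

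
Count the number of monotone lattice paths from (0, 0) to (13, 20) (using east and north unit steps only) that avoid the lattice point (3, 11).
Number of paths = 539540848

Total paths from (0, 0) to (13, 20): C(33, 13) = 573166440. Paths through (3, 11): (paths (0, 0) → (3, 11)) × (paths (3, 11) → (13, 20)) = C(14, 3) · C(19, 10) = 364 · 92378 = 33625592. Avoidance count = 573166440 − 33625592 = 539540848.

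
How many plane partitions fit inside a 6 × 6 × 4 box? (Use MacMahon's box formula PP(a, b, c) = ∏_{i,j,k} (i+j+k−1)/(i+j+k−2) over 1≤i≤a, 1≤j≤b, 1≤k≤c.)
PP(6, 6, 4) = 1447482465

Evaluate the triple product over i = 1..6, j = 1..6, k = 1..4. The factors are (2/1) · (3/2) · (4/3) · (5/4) · (3/2) · (4/3) · (5/4) · (6/5) · … (144 factors total). The numerators and denominators telescope so the product is an integer; carrying out the multiplication exactly gives PP(6, 6, 4) = 1447482465.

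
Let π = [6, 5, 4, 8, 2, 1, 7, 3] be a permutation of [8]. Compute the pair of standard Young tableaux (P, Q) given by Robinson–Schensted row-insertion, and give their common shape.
P = [1, 3] / [2, 7] / [4, 8] / [5] / [6];  Q = [1, 4] / [2, 7] / [3, 8] / [5] / [6];  common shape = (2, 2, 2, 1, 1)

Row-insert the values π_1, π_2, … into P one at a time, bumping the leftmost entry strictly greater than the inserted value down to the next row. The recording tableau Q records, in position (i, j), the step at which that cell was added to P.
  Insert 6 (step 1): P = [6];  Q = [1]
  Insert 5 (step 2): P = [5] / [6];  Q = [1] / [2]
  Insert 4 (step 3): P = [4] / [5] / [6];  Q = [1] / [2] / [3]
  Insert 8 (step 4): P = [4, 8] / [5] / [6];  Q = [1, 4] / [2] / [3]
  Insert 2 (step 5): P = [2, 8] / [4] / [5] / [6];  Q = [1, 4] / [2] / [3] / [5]
  Insert 1 (step 6): P = [1, 8] / [2] / [4] / [5] / [6];  Q = [1, 4] / [2] / [3] / [5] / [6]
  Insert 7 (step 7): P = [1, 7] / [2, 8] / [4] / [5] / [6];  Q = [1, 4] / [2, 7] / [3] / [5] / [6]
  Insert 3 (step 8): P = [1, 3] / [2, 7] / [4, 8] / [5] / [6];  Q = [1, 4] / [2, 7] / [3, 8] / [5] / [6]
Final shape: (2, 2, 2, 1, 1).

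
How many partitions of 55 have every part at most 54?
p(55, parts ≤ 54) = 451275

Use the recurrence p(n, m) = p(n, m−1) + p(n−m, m): either the largest part is < m (count p(n, m−1)) or the largest part is exactly m (remove one copy of m, count p(n−m, m)). With p(0, ·) = 1 this gives p(55, parts ≤ 54) = 451275. (By conjugating Young diagrams, this also counts partitions of 55 into at most 54 parts.)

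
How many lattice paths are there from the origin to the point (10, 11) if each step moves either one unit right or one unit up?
Number of paths = 352716

A monotone lattice path from (0, 0) to (10, 11) consists of 10 east steps and 11 north steps in some order, so it is determined by which 10 of the 21 steps are east. The count is C(21, 10) = 352716.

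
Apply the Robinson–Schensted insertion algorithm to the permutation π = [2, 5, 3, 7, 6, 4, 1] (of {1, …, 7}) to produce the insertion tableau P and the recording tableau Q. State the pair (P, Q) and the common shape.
P = [1, 3, 4] / [2, 6] / [5] / [7];  Q = [1, 2, 4] / [3, 5] / [6] / [7];  common shape = (3, 2, 1, 1)

Row-insert the values π_1, π_2, … into P one at a time, bumping the leftmost entry strictly greater than the inserted value down to the next row. The recording tableau Q records, in position (i, j), the step at which that cell was added to P.
  Insert 2 (step 1): P = [2];  Q = [1]
  Insert 5 (step 2): P = [2, 5];  Q = [1, 2]
  Insert 3 (step 3): P = [2, 3] / [5];  Q = [1, 2] / [3]
  Insert 7 (step 4): P = [2, 3, 7] / [5];  Q = [1, 2, 4] / [3]
  Insert 6 (step 5): P = [2, 3, 6] / [5, 7];  Q = [1, 2, 4] / [3, 5]
  Insert 4 (step 6): P = [2, 3, 4] / [5, 6] / [7];  Q = [1, 2, 4] / [3, 5] / [6]
  Insert 1 (step 7): P = [1, 3, 4] / [2, 6] / [5] / [7];  Q = [1, 2, 4] / [3, 5] / [6] / [7]
Final shape: (3, 2, 1, 1).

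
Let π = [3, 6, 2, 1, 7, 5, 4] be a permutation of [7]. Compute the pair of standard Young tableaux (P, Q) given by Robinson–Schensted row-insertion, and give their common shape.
P = [1, 4, 7] / [2, 5] / [3, 6];  Q = [1, 2, 5] / [3, 6] / [4, 7];  common shape = (3, 2, 2)

Row-insert the values π_1, π_2, … into P one at a time, bumping the leftmost entry strictly greater than the inserted value down to the next row. The recording tableau Q records, in position (i, j), the step at which that cell was added to P.
  Insert 3 (step 1): P = [3];  Q = [1]
  Insert 6 (step 2): P = [3, 6];  Q = [1, 2]
  Insert 2 (step 3): P = [2, 6] / [3];  Q = [1, 2] / [3]
  Insert 1 (step 4): P = [1, 6] / [2] / [3];  Q = [1, 2] / [3] / [4]
  Insert 7 (step 5): P = [1, 6, 7] / [2] / [3];  Q = [1, 2, 5] / [3] / [4]
  Insert 5 (step 6): P = [1, 5, 7] / [2, 6] / [3];  Q = [1, 2, 5] / [3, 6] / [4]
  Insert 4 (step 7): P = [1, 4, 7] / [2, 5] / [3, 6];  Q = [1, 2, 5] / [3, 6] / [4, 7]
Final shape: (3, 2, 2).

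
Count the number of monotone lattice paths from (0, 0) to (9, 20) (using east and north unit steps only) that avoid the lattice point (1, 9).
Number of paths = 9259185

Total paths from (0, 0) to (9, 20): C(29, 9) = 10015005. Paths through (1, 9): (paths (0, 0) → (1, 9)) × (paths (1, 9) → (9, 20)) = C(10, 1) · C(19, 8) = 10 · 75582 = 755820. Avoidance count = 10015005 − 755820 = 9259185.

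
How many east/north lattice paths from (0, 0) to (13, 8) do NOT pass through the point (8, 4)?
Number of paths = 141120

Total paths from (0, 0) to (13, 8): C(21, 13) = 203490. Paths through (8, 4): (paths (0, 0) → (8, 4)) × (paths (8, 4) → (13, 8)) = C(12, 8) · C(9, 5) = 495 · 126 = 62370. Avoidance count = 203490 − 62370 = 141120.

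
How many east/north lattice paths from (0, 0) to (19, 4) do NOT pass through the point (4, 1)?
Number of paths = 4775

Total paths from (0, 0) to (19, 4): C(23, 19) = 8855. Paths through (4, 1): (paths (0, 0) → (4, 1)) × (paths (4, 1) → (19, 4)) = C(5, 4) · C(18, 15) = 5 · 816 = 4080. Avoidance count = 8855 − 4080 = 4775.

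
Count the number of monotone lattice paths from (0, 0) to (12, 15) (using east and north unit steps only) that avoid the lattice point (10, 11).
Number of paths = 12093120

Total paths from (0, 0) to (12, 15): C(27, 12) = 17383860. Paths through (10, 11): (paths (0, 0) → (10, 11)) × (paths (10, 11) → (12, 15)) = C(21, 10) · C(6, 2) = 352716 · 15 = 5290740. Avoidance count = 17383860 − 5290740 = 12093120.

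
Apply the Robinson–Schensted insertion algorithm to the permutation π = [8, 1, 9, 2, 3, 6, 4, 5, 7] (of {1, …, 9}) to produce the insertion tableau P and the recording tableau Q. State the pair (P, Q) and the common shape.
P = [1, 2, 3, 4, 5, 7] / [6, 9] / [8];  Q = [1, 3, 5, 6, 8, 9] / [2, 4] / [7];  common shape = (6, 2, 1)

Row-insert the values π_1, π_2, … into P one at a time, bumping the leftmost entry strictly greater than the inserted value down to the next row. The recording tableau Q records, in position (i, j), the step at which that cell was added to P.
  Insert 8 (step 1): P = [8];  Q = [1]
  Insert 1 (step 2): P = [1] / [8];  Q = [1] / [2]
  Insert 9 (step 3): P = [1, 9] / [8];  Q = [1, 3] / [2]
  Insert 2 (step 4): P = [1, 2] / [8, 9];  Q = [1, 3] / [2, 4]
  Insert 3 (step 5): P = [1, 2, 3] / [8, 9];  Q = [1, 3, 5] / [2, 4]
  Insert 6 (step 6): P = [1, 2, 3, 6] / [8, 9];  Q = [1, 3, 5, 6] / [2, 4]
  Insert 4 (step 7): P = [1, 2, 3, 4] / [6, 9] / [8];  Q = [1, 3, 5, 6] / [2, 4] / [7]
  Insert 5 (step 8): P = [1, 2, 3, 4, 5] / [6, 9] / [8];  Q = [1, 3, 5, 6, 8] / [2, 4] / [7]
  Insert 7 (step 9): P = [1, 2, 3, 4, 5, 7] / [6, 9] / [8];  Q = [1, 3, 5, 6, 8, 9] / [2, 4] / [7]
Final shape: (6, 2, 1).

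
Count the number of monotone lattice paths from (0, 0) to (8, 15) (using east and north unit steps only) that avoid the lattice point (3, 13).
Number of paths = 478554

Total paths from (0, 0) to (8, 15): C(23, 8) = 490314. Paths through (3, 13): (paths (0, 0) → (3, 13)) × (paths (3, 13) → (8, 15)) = C(16, 3) · C(7, 5) = 560 · 21 = 11760. Avoidance count = 490314 − 11760 = 478554.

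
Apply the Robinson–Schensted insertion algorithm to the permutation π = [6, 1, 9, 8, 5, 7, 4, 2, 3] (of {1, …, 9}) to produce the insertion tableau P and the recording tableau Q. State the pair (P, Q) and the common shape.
P = [1, 2, 3] / [4, 7] / [5, 8] / [6] / [9];  Q = [1, 3, 6] / [2, 4] / [5, 9] / [7] / [8];  common shape = (3, 2, 2, 1, 1)

Row-insert the values π_1, π_2, … into P one at a time, bumping the leftmost entry strictly greater than the inserted value down to the next row. The recording tableau Q records, in position (i, j), the step at which that cell was added to P.
  Insert 6 (step 1): P = [6];  Q = [1]
  Insert 1 (step 2): P = [1] / [6];  Q = [1] / [2]
  Insert 9 (step 3): P = [1, 9] / [6];  Q = [1, 3] / [2]
  Insert 8 (step 4): P = [1, 8] / [6, 9];  Q = [1, 3] / [2, 4]
  Insert 5 (step 5): P = [1, 5] / [6, 8] / [9];  Q = [1, 3] / [2, 4] / [5]
  Insert 7 (step 6): P = [1, 5, 7] / [6, 8] / [9];  Q = [1, 3, 6] / [2, 4] / [5]
  Insert 4 (step 7): P = [1, 4, 7] / [5, 8] / [6] / [9];  Q = [1, 3, 6] / [2, 4] / [5] / [7]
  Insert 2 (step 8): P = [1, 2, 7] / [4, 8] / [5] / [6] / [9];  Q = [1, 3, 6] / [2, 4] / [5] / [7] / [8]
  Insert 3 (step 9): P = [1, 2, 3] / [4, 7] / [5, 8] / [6] / [9];  Q = [1, 3, 6] / [2, 4] / [5, 9] / [7] / [8]
Final shape: (3, 2, 2, 1, 1).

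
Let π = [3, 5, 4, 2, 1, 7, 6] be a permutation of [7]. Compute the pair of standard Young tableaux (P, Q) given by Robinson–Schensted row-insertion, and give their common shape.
P = [1, 4, 6] / [2, 7] / [3] / [5];  Q = [1, 2, 6] / [3, 7] / [4] / [5];  common shape = (3, 2, 1, 1)

Row-insert the values π_1, π_2, … into P one at a time, bumping the leftmost entry strictly greater than the inserted value down to the next row. The recording tableau Q records, in position (i, j), the step at which that cell was added to P.
  Insert 3 (step 1): P = [3];  Q = [1]
  Insert 5 (step 2): P = [3, 5];  Q = [1, 2]
  Insert 4 (step 3): P = [3, 4] / [5];  Q = [1, 2] / [3]
  Insert 2 (step 4): P = [2, 4] / [3] / [5];  Q = [1, 2] / [3] / [4]
  Insert 1 (step 5): P = [1, 4] / [2] / [3] / [5];  Q = [1, 2] / [3] / [4] / [5]
  Insert 7 (step 6): P = [1, 4, 7] / [2] / [3] / [5];  Q = [1, 2, 6] / [3] / [4] / [5]
  Insert 6 (step 7): P = [1, 4, 6] / [2, 7] / [3] / [5];  Q = [1, 2, 6] / [3, 7] / [4] / [5]
Final shape: (3, 2, 1, 1).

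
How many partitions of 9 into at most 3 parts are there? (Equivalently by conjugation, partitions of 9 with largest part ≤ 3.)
p(9, parts ≤ 3) = 12

Partitions of 9 with all parts ≤ 3: 3+3+3, 3+3+2+1, 3+3+1+1+1, 3+2+2+2, 3+2+2+1+1, 3+2+1+1+1+1, 3+1+1+1+1+1+1, 2+2+2+2+1, 2+2+2+1+1+1, 2+2+1+1+1+1+1, 2+1+1+1+1+1+1+1, 1+1+1+1+1+1+1+1+1. Count = 12.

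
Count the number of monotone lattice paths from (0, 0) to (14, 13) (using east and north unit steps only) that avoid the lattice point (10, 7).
Number of paths = 15974220

Total paths from (0, 0) to (14, 13): C(27, 14) = 20058300. Paths through (10, 7): (paths (0, 0) → (10, 7)) × (paths (10, 7) → (14, 13)) = C(17, 10) · C(10, 4) = 19448 · 210 = 4084080. Avoidance count = 20058300 − 4084080 = 15974220.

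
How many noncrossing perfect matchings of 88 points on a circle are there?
C_44 = 583300119592996693088040

These noncrossing handshakes are counted by the Catalan number C_n = (1/(n + 1)) · C(2n, n). For n = 44: C_44 = (1/45) · C(88, 44) = 26248505381684851188961800/45 = 583300119592996693088040.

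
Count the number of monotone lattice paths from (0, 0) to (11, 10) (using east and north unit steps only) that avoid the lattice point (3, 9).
Number of paths = 350736

Total paths from (0, 0) to (11, 10): C(21, 11) = 352716. Paths through (3, 9): (paths (0, 0) → (3, 9)) × (paths (3, 9) → (11, 10)) = C(12, 3) · C(9, 8) = 220 · 9 = 1980. Avoidance count = 352716 − 1980 = 350736.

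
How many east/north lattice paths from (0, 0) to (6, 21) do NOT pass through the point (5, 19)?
Number of paths = 168498

Total paths from (0, 0) to (6, 21): C(27, 6) = 296010. Paths through (5, 19): (paths (0, 0) → (5, 19)) × (paths (5, 19) → (6, 21)) = C(24, 5) · C(3, 1) = 42504 · 3 = 127512. Avoidance count = 296010 − 127512 = 168498.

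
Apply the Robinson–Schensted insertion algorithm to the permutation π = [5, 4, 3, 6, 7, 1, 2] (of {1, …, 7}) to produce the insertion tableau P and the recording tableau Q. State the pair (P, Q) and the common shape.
P = [1, 2, 7] / [3, 6] / [4] / [5];  Q = [1, 4, 5] / [2, 7] / [3] / [6];  common shape = (3, 2, 1, 1)

Row-insert the values π_1, π_2, … into P one at a time, bumping the leftmost entry strictly greater than the inserted value down to the next row. The recording tableau Q records, in position (i, j), the step at which that cell was added to P.
  Insert 5 (step 1): P = [5];  Q = [1]
  Insert 4 (step 2): P = [4] / [5];  Q = [1] / [2]
  Insert 3 (step 3): P = [3] / [4] / [5];  Q = [1] / [2] / [3]
  Insert 6 (step 4): P = [3, 6] / [4] / [5];  Q = [1, 4] / [2] / [3]
  Insert 7 (step 5): P = [3, 6, 7] / [4] / [5];  Q = [1, 4, 5] / [2] / [3]
  Insert 1 (step 6): P = [1, 6, 7] / [3] / [4] / [5];  Q = [1, 4, 5] / [2] / [3] / [6]
  Insert 2 (step 7): P = [1, 2, 7] / [3, 6] / [4] / [5];  Q = [1, 4, 5] / [2, 7] / [3] / [6]
Final shape: (3, 2, 1, 1).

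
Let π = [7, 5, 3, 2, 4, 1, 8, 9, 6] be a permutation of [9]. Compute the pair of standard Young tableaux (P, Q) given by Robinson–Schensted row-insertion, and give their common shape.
P = [1, 4, 6, 9] / [2, 8] / [3] / [5] / [7];  Q = [1, 5, 7, 8] / [2, 9] / [3] / [4] / [6];  common shape = (4, 2, 1, 1, 1)

Row-insert the values π_1, π_2, … into P one at a time, bumping the leftmost entry strictly greater than the inserted value down to the next row. The recording tableau Q records, in position (i, j), the step at which that cell was added to P.
  Insert 7 (step 1): P = [7];  Q = [1]
  Insert 5 (step 2): P = [5] / [7];  Q = [1] / [2]
  Insert 3 (step 3): P = [3] / [5] / [7];  Q = [1] / [2] / [3]
  Insert 2 (step 4): P = [2] / [3] / [5] / [7];  Q = [1] / [2] / [3] / [4]
  Insert 4 (step 5): P = [2, 4] / [3] / [5] / [7];  Q = [1, 5] / [2] / [3] / [4]
  Insert 1 (step 6): P = [1, 4] / [2] / [3] / [5] / [7];  Q = [1, 5] / [2] / [3] / [4] / [6]
  Insert 8 (step 7): P = [1, 4, 8] / [2] / [3] / [5] / [7];  Q = [1, 5, 7] / [2] / [3] / [4] / [6]
  Insert 9 (step 8): P = [1, 4, 8, 9] / [2] / [3] / [5] / [7];  Q = [1, 5, 7, 8] / [2] / [3] / [4] / [6]
  Insert 6 (step 9): P = [1, 4, 6, 9] / [2, 8] / [3] / [5] / [7];  Q = [1, 5, 7, 8] / [2, 9] / [3] / [4] / [6]
Final shape: (4, 2, 1, 1, 1).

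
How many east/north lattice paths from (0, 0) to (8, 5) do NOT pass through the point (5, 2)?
Number of paths = 867

Total paths from (0, 0) to (8, 5): C(13, 8) = 1287. Paths through (5, 2): (paths (0, 0) → (5, 2)) × (paths (5, 2) → (8, 5)) = C(7, 5) · C(6, 3) = 21 · 20 = 420. Avoidance count = 1287 − 420 = 867.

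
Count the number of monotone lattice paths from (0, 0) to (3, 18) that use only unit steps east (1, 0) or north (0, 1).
Number of paths = 1330

A monotone lattice path from (0, 0) to (3, 18) consists of 3 east steps and 18 north steps in some order, so it is determined by which 3 of the 21 steps are east. The count is C(21, 3) = 1330.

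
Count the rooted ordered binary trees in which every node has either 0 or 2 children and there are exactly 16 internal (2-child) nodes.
C_16 = 35357670

These full binary trees are counted by the Catalan number C_n = (1/(n + 1)) · C(2n, n). For n = 16: C_16 = (1/17) · C(32, 16) = 601080390/17 = 35357670.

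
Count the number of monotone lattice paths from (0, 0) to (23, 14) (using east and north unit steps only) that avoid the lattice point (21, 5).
Number of paths = 6103468900

Total paths from (0, 0) to (23, 14): C(37, 23) = 6107086800. Paths through (21, 5): (paths (0, 0) → (21, 5)) × (paths (21, 5) → (23, 14)) = C(26, 21) · C(11, 2) = 65780 · 55 = 3617900. Avoidance count = 6107086800 − 3617900 = 6103468900.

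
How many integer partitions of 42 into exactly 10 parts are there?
p(42, 10 parts) = 5013

Partitions of n into exactly k parts are in bijection with partitions of n − k into at most k parts (subtract 1 from each part). So p(42, exactly 10) = p(32, parts ≤ 10). Computing via the recurrence p(m, j) = p(m, j−1) + p(m−j, j) gives 5013.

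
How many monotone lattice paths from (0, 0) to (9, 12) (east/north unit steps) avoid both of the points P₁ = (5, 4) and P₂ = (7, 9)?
Number of paths = 143620

Inclusion–exclusion. Total paths: C(21, 9) = 293930. Through P₁: C(9, 5)·C(12, 4) = 62370. Through P₂: C(16, 7)·C(5, 2) = 114400. Since P₁ is strictly southwest of P₂, a monotone path through both must visit P₁ then P₂; paths through both = C(9, 5)·C(7, 2)·C(5, 2) = 26460. Avoid both = 293930 − 62370 − 114400 + 26460 = 143620.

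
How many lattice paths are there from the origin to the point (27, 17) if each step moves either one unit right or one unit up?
Number of paths = 686353797976

A monotone lattice path from (0, 0) to (27, 17) consists of 27 east steps and 17 north steps in some order, so it is determined by which 27 of the 44 steps are east. The count is C(44, 27) = 686353797976.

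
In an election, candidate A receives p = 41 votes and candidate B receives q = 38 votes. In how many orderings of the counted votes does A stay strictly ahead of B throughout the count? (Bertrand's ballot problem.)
Strict-lead orderings = 1941701670546516308430

Total orderings of the 79 votes with 41 for A: C(79, 41) = 51131477324391596121990. By the Bertrand ballot formula (Cycle Lemma / reflection principle), the number of orderings in which A is strictly ahead of B throughout is (p − q)/(p + q) · C(p + q, p) = (41 − 38)/(41 + 38) · 51131477324391596121990 = 1941701670546516308430.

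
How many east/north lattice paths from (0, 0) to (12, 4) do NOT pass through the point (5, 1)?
Number of paths = 1100

Total paths from (0, 0) to (12, 4): C(16, 12) = 1820. Paths through (5, 1): (paths (0, 0) → (5, 1)) × (paths (5, 1) → (12, 4)) = C(6, 5) · C(10, 7) = 6 · 120 = 720. Avoidance count = 1820 − 720 = 1100.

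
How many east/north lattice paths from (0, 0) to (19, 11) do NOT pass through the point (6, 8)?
Number of paths = 52945620

Total paths from (0, 0) to (19, 11): C(30, 19) = 54627300. Paths through (6, 8): (paths (0, 0) → (6, 8)) × (paths (6, 8) → (19, 11)) = C(14, 6) · C(16, 13) = 3003 · 560 = 1681680. Avoidance count = 54627300 − 1681680 = 52945620.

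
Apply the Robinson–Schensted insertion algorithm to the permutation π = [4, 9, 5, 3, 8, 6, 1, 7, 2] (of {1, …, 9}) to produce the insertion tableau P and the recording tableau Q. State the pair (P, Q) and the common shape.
P = [1, 2, 6, 7] / [3, 5] / [4, 8] / [9];  Q = [1, 2, 5, 8] / [3, 6] / [4, 9] / [7];  common shape = (4, 2, 2, 1)

Row-insert the values π_1, π_2, … into P one at a time, bumping the leftmost entry strictly greater than the inserted value down to the next row. The recording tableau Q records, in position (i, j), the step at which that cell was added to P.
  Insert 4 (step 1): P = [4];  Q = [1]
  Insert 9 (step 2): P = [4, 9];  Q = [1, 2]
  Insert 5 (step 3): P = [4, 5] / [9];  Q = [1, 2] / [3]
  Insert 3 (step 4): P = [3, 5] / [4] / [9];  Q = [1, 2] / [3] / [4]
  Insert 8 (step 5): P = [3, 5, 8] / [4] / [9];  Q = [1, 2, 5] / [3] / [4]
  Insert 6 (step 6): P = [3, 5, 6] / [4, 8] / [9];  Q = [1, 2, 5] / [3, 6] / [4]
  Insert 1 (step 7): P = [1, 5, 6] / [3, 8] / [4] / [9];  Q = [1, 2, 5] / [3, 6] / [4] / [7]
  Insert 7 (step 8): P = [1, 5, 6, 7] / [3, 8] / [4] / [9];  Q = [1, 2, 5, 8] / [3, 6] / [4] / [7]
  Insert 2 (step 9): P = [1, 2, 6, 7] / [3, 5] / [4, 8] / [9];  Q = [1, 2, 5, 8] / [3, 6] / [4, 9] / [7]
Final shape: (4, 2, 2, 1).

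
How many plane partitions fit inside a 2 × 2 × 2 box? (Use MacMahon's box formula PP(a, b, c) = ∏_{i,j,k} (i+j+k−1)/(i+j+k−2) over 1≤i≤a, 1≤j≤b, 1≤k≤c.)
PP(2, 2, 2) = 20

Evaluate the triple product over i = 1..2, j = 1..2, k = 1..2. The factors are (2/1) · (3/2) · (3/2) · (4/3) · (3/2) · (4/3) · (4/3) · (5/4). The numerators and denominators telescope so the product is an integer; carrying out the multiplication exactly gives PP(2, 2, 2) = 20.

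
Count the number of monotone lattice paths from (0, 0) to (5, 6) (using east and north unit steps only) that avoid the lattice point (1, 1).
Number of paths = 210

Total paths from (0, 0) to (5, 6): C(11, 5) = 462. Paths through (1, 1): (paths (0, 0) → (1, 1)) × (paths (1, 1) → (5, 6)) = C(2, 1) · C(9, 4) = 2 · 126 = 252. Avoidance count = 462 − 252 = 210.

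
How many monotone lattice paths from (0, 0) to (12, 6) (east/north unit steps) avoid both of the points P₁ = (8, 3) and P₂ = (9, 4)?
Number of paths = 8939

Inclusion–exclusion. Total paths: C(18, 12) = 18564. Through P₁: C(11, 8)·C(7, 4) = 5775. Through P₂: C(13, 9)·C(5, 3) = 7150. Since P₁ is strictly southwest of P₂, a monotone path through both must visit P₁ then P₂; paths through both = C(11, 8)·C(2, 1)·C(5, 3) = 3300. Avoid both = 18564 − 5775 − 7150 + 3300 = 8939.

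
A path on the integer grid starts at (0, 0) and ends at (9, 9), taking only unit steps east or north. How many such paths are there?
Number of paths = 48620

A monotone lattice path from (0, 0) to (9, 9) consists of 9 east steps and 9 north steps in some order, so it is determined by which 9 of the 18 steps are east. The count is C(18, 9) = 48620.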